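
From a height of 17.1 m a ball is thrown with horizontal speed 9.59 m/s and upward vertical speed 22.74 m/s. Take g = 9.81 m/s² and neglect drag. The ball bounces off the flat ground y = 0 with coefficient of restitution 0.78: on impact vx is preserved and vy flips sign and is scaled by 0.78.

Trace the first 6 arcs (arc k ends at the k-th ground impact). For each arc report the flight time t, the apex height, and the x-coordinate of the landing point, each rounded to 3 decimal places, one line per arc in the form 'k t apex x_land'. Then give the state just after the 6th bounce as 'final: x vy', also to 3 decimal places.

Arc 1: start y=17.100, vy=22.740 → t=5.295, apex=43.456, x_land=50.775, impact vy=-29.199
  bounce: vy ← 0.78·29.199 = 22.776
Arc 2: start y=0.000, vy=22.776 → t=4.643, apex=26.439, x_land=95.304, impact vy=-22.776
  bounce: vy ← 0.78·22.776 = 17.765
Arc 3: start y=0.000, vy=17.765 → t=3.622, apex=16.085, x_land=130.037, impact vy=-17.765
  bounce: vy ← 0.78·17.765 = 13.857
Arc 4: start y=0.000, vy=13.857 → t=2.825, apex=9.786, x_land=157.129, impact vy=-13.857
  bounce: vy ← 0.78·13.857 = 10.808
Arc 5: start y=0.000, vy=10.808 → t=2.204, apex=5.954, x_land=178.261, impact vy=-10.808
  bounce: vy ← 0.78·10.808 = 8.430
Arc 6: start y=0.000, vy=8.430 → t=1.719, apex=3.622, x_land=194.744, impact vy=-8.430
  bounce: vy ← 0.78·8.430 = 6.576

1 5.295 43.456 50.775
2 4.643 26.439 95.304
3 3.622 16.085 130.037
4 2.825 9.786 157.129
5 2.204 5.954 178.261
6 1.719 3.622 194.744
final: 194.744 6.576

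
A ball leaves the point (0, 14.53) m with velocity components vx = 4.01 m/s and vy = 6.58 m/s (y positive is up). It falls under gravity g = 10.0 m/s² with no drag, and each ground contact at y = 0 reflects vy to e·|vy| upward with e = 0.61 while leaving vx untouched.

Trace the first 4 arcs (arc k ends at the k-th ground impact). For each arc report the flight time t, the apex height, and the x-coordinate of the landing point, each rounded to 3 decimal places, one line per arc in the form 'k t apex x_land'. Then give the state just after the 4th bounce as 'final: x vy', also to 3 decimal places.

1 2.485 16.695 9.966
2 2.229 6.212 18.905
3 1.360 2.312 24.358
4 0.830 0.860 27.685
final: 27.685 2.530

Arc 1: start y=14.530, vy=6.580 → t=2.485, apex=16.695, x_land=9.966, impact vy=-18.273
  bounce: vy ← 0.61·18.273 = 11.146
Arc 2: start y=0.000, vy=11.146 → t=2.229, apex=6.212, x_land=18.905, impact vy=-11.146
  bounce: vy ← 0.61·11.146 = 6.799
Arc 3: start y=0.000, vy=6.799 → t=1.360, apex=2.312, x_land=24.358, impact vy=-6.799
  bounce: vy ← 0.61·6.799 = 4.148
Arc 4: start y=0.000, vy=4.148 → t=0.830, apex=0.860, x_land=27.685, impact vy=-4.148
  bounce: vy ← 0.61·4.148 = 2.530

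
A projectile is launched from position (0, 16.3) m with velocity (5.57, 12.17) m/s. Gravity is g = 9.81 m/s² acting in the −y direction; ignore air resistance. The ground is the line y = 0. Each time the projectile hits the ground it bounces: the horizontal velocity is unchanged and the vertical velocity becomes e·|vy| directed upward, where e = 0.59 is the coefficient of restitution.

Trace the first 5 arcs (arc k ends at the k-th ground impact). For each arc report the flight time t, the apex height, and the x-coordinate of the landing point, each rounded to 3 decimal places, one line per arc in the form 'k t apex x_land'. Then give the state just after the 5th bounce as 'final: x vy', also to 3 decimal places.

1 3.446 23.849 19.192
2 2.602 8.302 33.685
3 1.535 2.890 42.236
4 0.906 1.006 47.280
5 0.534 0.350 50.257
final: 50.257 1.546

Arc 1: start y=16.300, vy=12.170 → t=3.446, apex=23.849, x_land=19.192, impact vy=-21.631
  bounce: vy ← 0.59·21.631 = 12.762
Arc 2: start y=0.000, vy=12.762 → t=2.602, apex=8.302, x_land=33.685, impact vy=-12.762
  bounce: vy ← 0.59·12.762 = 7.530
Arc 3: start y=0.000, vy=7.530 → t=1.535, apex=2.890, x_land=42.236, impact vy=-7.530
  bounce: vy ← 0.59·7.530 = 4.443
Arc 4: start y=0.000, vy=4.443 → t=0.906, apex=1.006, x_land=47.280, impact vy=-4.443
  bounce: vy ← 0.59·4.443 = 2.621
Arc 5: start y=0.000, vy=2.621 → t=0.534, apex=0.350, x_land=50.257, impact vy=-2.621
  bounce: vy ← 0.59·2.621 = 1.546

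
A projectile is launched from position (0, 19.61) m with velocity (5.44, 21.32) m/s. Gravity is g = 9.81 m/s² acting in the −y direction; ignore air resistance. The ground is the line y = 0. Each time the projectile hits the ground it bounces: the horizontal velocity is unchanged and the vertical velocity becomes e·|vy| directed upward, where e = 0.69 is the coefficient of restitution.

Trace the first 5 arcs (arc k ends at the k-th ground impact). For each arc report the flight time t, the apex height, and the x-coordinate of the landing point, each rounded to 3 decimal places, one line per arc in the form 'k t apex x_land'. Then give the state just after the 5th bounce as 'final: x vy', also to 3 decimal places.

Arc 1: start y=19.610, vy=21.320 → t=5.126, apex=42.777, x_land=27.888, impact vy=-28.971
  bounce: vy ← 0.69·28.971 = 19.990
Arc 2: start y=0.000, vy=19.990 → t=4.075, apex=20.366, x_land=50.058, impact vy=-19.990
  bounce: vy ← 0.69·19.990 = 13.793
Arc 3: start y=0.000, vy=13.793 → t=2.812, apex=9.696, x_land=65.355, impact vy=-13.793
  bounce: vy ← 0.69·13.793 = 9.517
Arc 4: start y=0.000, vy=9.517 → t=1.940, apex=4.616, x_land=75.910, impact vy=-9.517
  bounce: vy ← 0.69·9.517 = 6.567
Arc 5: start y=0.000, vy=6.567 → t=1.339, apex=2.198, x_land=83.193, impact vy=-6.567
  bounce: vy ← 0.69·6.567 = 4.531

1 5.126 42.777 27.888
2 4.075 20.366 50.058
3 2.812 9.696 65.355
4 1.940 4.616 75.910
5 1.339 2.198 83.193
final: 83.193 4.531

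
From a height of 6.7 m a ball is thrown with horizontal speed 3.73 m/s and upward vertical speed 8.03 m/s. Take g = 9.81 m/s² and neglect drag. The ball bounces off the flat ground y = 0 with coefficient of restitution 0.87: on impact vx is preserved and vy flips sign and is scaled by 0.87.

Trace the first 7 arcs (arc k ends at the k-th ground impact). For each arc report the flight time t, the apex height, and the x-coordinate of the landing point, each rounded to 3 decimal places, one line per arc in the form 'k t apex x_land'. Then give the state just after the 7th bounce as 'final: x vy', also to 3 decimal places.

Arc 1: start y=6.700, vy=8.030 → t=2.245, apex=9.986, x_land=8.375, impact vy=-13.998
  bounce: vy ← 0.87·13.998 = 12.178
Arc 2: start y=0.000, vy=12.178 → t=2.483, apex=7.559, x_land=17.636, impact vy=-12.178
  bounce: vy ← 0.87·12.178 = 10.595
Arc 3: start y=0.000, vy=10.595 → t=2.160, apex=5.721, x_land=25.693, impact vy=-10.595
  bounce: vy ← 0.87·10.595 = 9.218
Arc 4: start y=0.000, vy=9.218 → t=1.879, apex=4.330, x_land=32.702, impact vy=-9.218
  bounce: vy ← 0.87·9.218 = 8.019
Arc 5: start y=0.000, vy=8.019 → t=1.635, apex=3.278, x_land=38.801, impact vy=-8.019
  bounce: vy ← 0.87·8.019 = 6.977
Arc 6: start y=0.000, vy=6.977 → t=1.422, apex=2.481, x_land=44.106, impact vy=-6.977
  bounce: vy ← 0.87·6.977 = 6.070
Arc 7: start y=0.000, vy=6.070 → t=1.237, apex=1.878, x_land=48.722, impact vy=-6.070
  bounce: vy ← 0.87·6.070 = 5.281

1 2.245 9.986 8.375
2 2.483 7.559 17.636
3 2.160 5.721 25.693
4 1.879 4.330 32.702
5 1.635 3.278 38.801
6 1.422 2.481 44.106
7 1.237 1.878 48.722
final: 48.722 5.281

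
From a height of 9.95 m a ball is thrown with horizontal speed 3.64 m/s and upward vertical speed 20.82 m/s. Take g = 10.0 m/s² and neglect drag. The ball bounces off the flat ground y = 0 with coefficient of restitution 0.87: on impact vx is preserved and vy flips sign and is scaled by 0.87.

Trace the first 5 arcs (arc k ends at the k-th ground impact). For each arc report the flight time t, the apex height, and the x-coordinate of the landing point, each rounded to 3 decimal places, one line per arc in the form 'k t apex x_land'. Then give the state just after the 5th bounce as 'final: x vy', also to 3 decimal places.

Arc 1: start y=9.950, vy=20.820 → t=4.597, apex=31.624, x_land=16.733, impact vy=-25.149
  bounce: vy ← 0.87·25.149 = 21.880
Arc 2: start y=0.000, vy=21.880 → t=4.376, apex=23.936, x_land=32.661, impact vy=-21.880
  bounce: vy ← 0.87·21.880 = 19.035
Arc 3: start y=0.000, vy=19.035 → t=3.807, apex=18.117, x_land=46.519, impact vy=-19.035
  bounce: vy ← 0.87·19.035 = 16.561
Arc 4: start y=0.000, vy=16.561 → t=3.312, apex=13.713, x_land=58.575, impact vy=-16.561
  bounce: vy ← 0.87·16.561 = 14.408
Arc 5: start y=0.000, vy=14.408 → t=2.882, apex=10.379, x_land=69.064, impact vy=-14.408
  bounce: vy ← 0.87·14.408 = 12.535

1 4.597 31.624 16.733
2 4.376 23.936 32.661
3 3.807 18.117 46.519
4 3.312 13.713 58.575
5 2.882 10.379 69.064
final: 69.064 12.535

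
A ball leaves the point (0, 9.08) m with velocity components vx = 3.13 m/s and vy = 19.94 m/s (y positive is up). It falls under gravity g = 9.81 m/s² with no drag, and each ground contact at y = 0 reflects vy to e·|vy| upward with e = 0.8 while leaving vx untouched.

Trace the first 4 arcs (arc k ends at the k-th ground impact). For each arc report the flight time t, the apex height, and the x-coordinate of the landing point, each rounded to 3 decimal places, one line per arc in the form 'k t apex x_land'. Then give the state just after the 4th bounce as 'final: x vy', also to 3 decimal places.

1 4.479 29.345 14.018
2 3.914 18.781 26.267
3 3.131 12.020 36.067
4 2.505 7.693 43.906
final: 43.906 9.828

Arc 1: start y=9.080, vy=19.940 → t=4.479, apex=29.345, x_land=14.018, impact vy=-23.995
  bounce: vy ← 0.8·23.995 = 19.196
Arc 2: start y=0.000, vy=19.196 → t=3.914, apex=18.781, x_land=26.267, impact vy=-19.196
  bounce: vy ← 0.8·19.196 = 15.357
Arc 3: start y=0.000, vy=15.357 → t=3.131, apex=12.020, x_land=36.067, impact vy=-15.357
  bounce: vy ← 0.8·15.357 = 12.285
Arc 4: start y=0.000, vy=12.285 → t=2.505, apex=7.693, x_land=43.906, impact vy=-12.285
  bounce: vy ← 0.8·12.285 = 9.828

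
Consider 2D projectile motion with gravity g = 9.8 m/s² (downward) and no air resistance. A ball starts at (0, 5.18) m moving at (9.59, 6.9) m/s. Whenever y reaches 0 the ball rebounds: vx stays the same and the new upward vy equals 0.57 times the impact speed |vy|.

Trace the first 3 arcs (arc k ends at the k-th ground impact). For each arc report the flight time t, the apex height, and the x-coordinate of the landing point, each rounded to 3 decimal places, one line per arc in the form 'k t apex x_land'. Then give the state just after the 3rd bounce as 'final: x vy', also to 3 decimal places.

Arc 1: start y=5.180, vy=6.900 → t=1.950, apex=7.609, x_land=18.703, impact vy=-12.212
  bounce: vy ← 0.57·12.212 = 6.961
Arc 2: start y=0.000, vy=6.961 → t=1.421, apex=2.472, x_land=32.326, impact vy=-6.961
  bounce: vy ← 0.57·6.961 = 3.968
Arc 3: start y=0.000, vy=3.968 → t=0.810, apex=0.803, x_land=40.092, impact vy=-3.968
  bounce: vy ← 0.57·3.968 = 2.262

1 1.950 7.609 18.703
2 1.421 2.472 32.326
3 0.810 0.803 40.092
final: 40.092 2.262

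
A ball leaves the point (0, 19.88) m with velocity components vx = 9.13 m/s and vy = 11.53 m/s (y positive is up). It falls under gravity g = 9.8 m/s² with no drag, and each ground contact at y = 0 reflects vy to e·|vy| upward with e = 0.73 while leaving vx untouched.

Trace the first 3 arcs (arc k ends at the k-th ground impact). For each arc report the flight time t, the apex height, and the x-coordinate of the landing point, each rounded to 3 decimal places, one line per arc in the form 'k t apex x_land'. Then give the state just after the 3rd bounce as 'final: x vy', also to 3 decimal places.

1 3.509 26.663 32.039
2 3.406 14.209 63.133
3 2.486 7.572 85.832
final: 85.832 8.893

Arc 1: start y=19.880, vy=11.530 → t=3.509, apex=26.663, x_land=32.039, impact vy=-22.860
  bounce: vy ← 0.73·22.860 = 16.688
Arc 2: start y=0.000, vy=16.688 → t=3.406, apex=14.209, x_land=63.133, impact vy=-16.688
  bounce: vy ← 0.73·16.688 = 12.182
Arc 3: start y=0.000, vy=12.182 → t=2.486, apex=7.572, x_land=85.832, impact vy=-12.182
  bounce: vy ← 0.73·12.182 = 8.893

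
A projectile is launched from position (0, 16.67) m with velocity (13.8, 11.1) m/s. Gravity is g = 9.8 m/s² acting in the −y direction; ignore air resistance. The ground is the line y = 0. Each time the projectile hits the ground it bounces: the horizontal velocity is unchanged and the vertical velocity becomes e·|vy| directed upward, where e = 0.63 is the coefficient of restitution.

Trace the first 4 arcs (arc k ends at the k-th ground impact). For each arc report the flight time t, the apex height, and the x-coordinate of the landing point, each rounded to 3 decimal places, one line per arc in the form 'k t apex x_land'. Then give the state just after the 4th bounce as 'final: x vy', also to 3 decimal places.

1 3.297 22.956 45.500
2 2.727 9.111 83.136
3 1.718 3.616 106.847
4 1.082 1.435 121.784
final: 121.784 3.341

Arc 1: start y=16.670, vy=11.100 → t=3.297, apex=22.956, x_land=45.500, impact vy=-21.212
  bounce: vy ← 0.63·21.212 = 13.363
Arc 2: start y=0.000, vy=13.363 → t=2.727, apex=9.111, x_land=83.136, impact vy=-13.363
  bounce: vy ← 0.63·13.363 = 8.419
Arc 3: start y=0.000, vy=8.419 → t=1.718, apex=3.616, x_land=106.847, impact vy=-8.419
  bounce: vy ← 0.63·8.419 = 5.304
Arc 4: start y=0.000, vy=5.304 → t=1.082, apex=1.435, x_land=121.784, impact vy=-5.304
  bounce: vy ← 0.63·5.304 = 3.341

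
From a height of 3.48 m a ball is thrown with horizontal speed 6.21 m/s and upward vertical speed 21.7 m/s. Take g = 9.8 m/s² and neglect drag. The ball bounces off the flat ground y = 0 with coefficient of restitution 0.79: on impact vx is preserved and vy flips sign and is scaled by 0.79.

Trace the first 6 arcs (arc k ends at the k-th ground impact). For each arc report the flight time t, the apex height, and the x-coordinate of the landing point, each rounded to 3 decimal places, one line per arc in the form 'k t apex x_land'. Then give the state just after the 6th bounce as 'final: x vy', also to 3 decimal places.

Arc 1: start y=3.480, vy=21.700 → t=4.584, apex=27.505, x_land=28.464, impact vy=-23.218
  bounce: vy ← 0.79·23.218 = 18.343
Arc 2: start y=0.000, vy=18.343 → t=3.743, apex=17.166, x_land=51.710, impact vy=-18.343
  bounce: vy ← 0.79·18.343 = 14.491
Arc 3: start y=0.000, vy=14.491 → t=2.957, apex=10.713, x_land=70.075, impact vy=-14.491
  bounce: vy ← 0.79·14.491 = 11.448
Arc 4: start y=0.000, vy=11.448 → t=2.336, apex=6.686, x_land=84.583, impact vy=-11.448
  bounce: vy ← 0.79·11.448 = 9.044
Arc 5: start y=0.000, vy=9.044 → t=1.846, apex=4.173, x_land=96.044, impact vy=-9.044
  bounce: vy ← 0.79·9.044 = 7.144
Arc 6: start y=0.000, vy=7.144 → t=1.458, apex=2.604, x_land=105.099, impact vy=-7.144
  bounce: vy ← 0.79·7.144 = 5.644

1 4.584 27.505 28.464
2 3.743 17.166 51.710
3 2.957 10.713 70.075
4 2.336 6.686 84.583
5 1.846 4.173 96.044
6 1.458 2.604 105.099
final: 105.099 5.644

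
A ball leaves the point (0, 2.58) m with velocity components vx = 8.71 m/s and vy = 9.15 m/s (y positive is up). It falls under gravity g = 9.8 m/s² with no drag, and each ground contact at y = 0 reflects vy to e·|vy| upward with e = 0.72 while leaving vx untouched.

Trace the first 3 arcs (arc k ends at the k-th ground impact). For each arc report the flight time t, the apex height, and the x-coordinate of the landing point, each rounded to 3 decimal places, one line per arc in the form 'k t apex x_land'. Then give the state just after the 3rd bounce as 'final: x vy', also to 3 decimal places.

Arc 1: start y=2.580, vy=9.150 → t=2.116, apex=6.852, x_land=18.432, impact vy=-11.588
  bounce: vy ← 0.72·11.588 = 8.344
Arc 2: start y=0.000, vy=8.344 → t=1.703, apex=3.552, x_land=33.263, impact vy=-8.344
  bounce: vy ← 0.72·8.344 = 6.007
Arc 3: start y=0.000, vy=6.007 → t=1.226, apex=1.841, x_land=43.941, impact vy=-6.007
  bounce: vy ← 0.72·6.007 = 4.325

1 2.116 6.852 18.432
2 1.703 3.552 33.263
3 1.226 1.841 43.941
final: 43.941 4.325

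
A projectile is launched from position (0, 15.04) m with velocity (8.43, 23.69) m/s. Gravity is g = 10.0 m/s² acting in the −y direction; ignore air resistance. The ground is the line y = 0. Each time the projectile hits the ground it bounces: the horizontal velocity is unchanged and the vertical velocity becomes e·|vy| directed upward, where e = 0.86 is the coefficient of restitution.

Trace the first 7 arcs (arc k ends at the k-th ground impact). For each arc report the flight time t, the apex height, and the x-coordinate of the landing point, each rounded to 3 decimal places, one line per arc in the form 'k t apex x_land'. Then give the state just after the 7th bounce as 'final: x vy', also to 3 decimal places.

1 5.305 43.101 44.721
2 5.050 31.877 87.292
3 4.343 23.576 123.903
4 3.735 17.437 155.389
5 3.212 12.897 182.466
6 2.762 9.538 205.753
7 2.376 7.055 225.780
final: 225.780 10.215

Arc 1: start y=15.040, vy=23.690 → t=5.305, apex=43.101, x_land=44.721, impact vy=-29.360
  bounce: vy ← 0.86·29.360 = 25.250
Arc 2: start y=0.000, vy=25.250 → t=5.050, apex=31.877, x_land=87.292, impact vy=-25.250
  bounce: vy ← 0.86·25.250 = 21.715
Arc 3: start y=0.000, vy=21.715 → t=4.343, apex=23.576, x_land=123.903, impact vy=-21.715
  bounce: vy ← 0.86·21.715 = 18.675
Arc 4: start y=0.000, vy=18.675 → t=3.735, apex=17.437, x_land=155.389, impact vy=-18.675
  bounce: vy ← 0.86·18.675 = 16.060
Arc 5: start y=0.000, vy=16.060 → t=3.212, apex=12.897, x_land=182.466, impact vy=-16.060
  bounce: vy ← 0.86·16.060 = 13.812
Arc 6: start y=0.000, vy=13.812 → t=2.762, apex=9.538, x_land=205.753, impact vy=-13.812
  bounce: vy ← 0.86·13.812 = 11.878
Arc 7: start y=0.000, vy=11.878 → t=2.376, apex=7.055, x_land=225.780, impact vy=-11.878
  bounce: vy ← 0.86·11.878 = 10.215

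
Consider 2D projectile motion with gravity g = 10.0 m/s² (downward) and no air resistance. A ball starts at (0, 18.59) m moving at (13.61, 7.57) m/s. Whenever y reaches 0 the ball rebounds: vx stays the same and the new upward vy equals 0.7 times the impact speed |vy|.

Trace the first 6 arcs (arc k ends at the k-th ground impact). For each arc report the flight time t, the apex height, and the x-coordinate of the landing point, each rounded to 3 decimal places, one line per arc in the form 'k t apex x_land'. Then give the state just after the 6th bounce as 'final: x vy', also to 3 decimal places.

Arc 1: start y=18.590, vy=7.570 → t=2.828, apex=21.455, x_land=38.496, impact vy=-20.715
  bounce: vy ← 0.7·20.715 = 14.500
Arc 2: start y=0.000, vy=14.500 → t=2.900, apex=10.513, x_land=77.966, impact vy=-14.500
  bounce: vy ← 0.7·14.500 = 10.150
Arc 3: start y=0.000, vy=10.150 → t=2.030, apex=5.151, x_land=105.595, impact vy=-10.150
  bounce: vy ← 0.7·10.150 = 7.105
Arc 4: start y=0.000, vy=7.105 → t=1.421, apex=2.524, x_land=124.935, impact vy=-7.105
  bounce: vy ← 0.7·7.105 = 4.974
Arc 5: start y=0.000, vy=4.974 → t=0.995, apex=1.237, x_land=138.473, impact vy=-4.974
  bounce: vy ← 0.7·4.974 = 3.482
Arc 6: start y=0.000, vy=3.482 → t=0.696, apex=0.606, x_land=147.950, impact vy=-3.482
  bounce: vy ← 0.7·3.482 = 2.437

1 2.828 21.455 38.496
2 2.900 10.513 77.966
3 2.030 5.151 105.595
4 1.421 2.524 124.935
5 0.995 1.237 138.473
6 0.696 0.606 147.950
final: 147.950 2.437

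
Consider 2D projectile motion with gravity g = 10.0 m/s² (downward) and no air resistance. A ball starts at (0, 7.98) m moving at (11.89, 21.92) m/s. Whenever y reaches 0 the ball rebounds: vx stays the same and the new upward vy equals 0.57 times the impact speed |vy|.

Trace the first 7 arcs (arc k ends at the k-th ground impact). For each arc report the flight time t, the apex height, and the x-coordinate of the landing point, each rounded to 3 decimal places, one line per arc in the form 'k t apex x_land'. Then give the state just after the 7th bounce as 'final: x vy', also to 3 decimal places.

1 4.722 32.004 56.144
2 2.884 10.398 90.438
3 1.644 3.378 109.985
4 0.937 1.098 121.126
5 0.534 0.357 127.477
6 0.304 0.116 131.097
7 0.174 0.038 133.161
final: 133.161 0.495

Arc 1: start y=7.980, vy=21.920 → t=4.722, apex=32.004, x_land=56.144, impact vy=-25.300
  bounce: vy ← 0.57·25.300 = 14.421
Arc 2: start y=0.000, vy=14.421 → t=2.884, apex=10.398, x_land=90.438, impact vy=-14.421
  bounce: vy ← 0.57·14.421 = 8.220
Arc 3: start y=0.000, vy=8.220 → t=1.644, apex=3.378, x_land=109.985, impact vy=-8.220
  bounce: vy ← 0.57·8.220 = 4.685
Arc 4: start y=0.000, vy=4.685 → t=0.937, apex=1.098, x_land=121.126, impact vy=-4.685
  bounce: vy ← 0.57·4.685 = 2.671
Arc 5: start y=0.000, vy=2.671 → t=0.534, apex=0.357, x_land=127.477, impact vy=-2.671
  bounce: vy ← 0.57·2.671 = 1.522
Arc 6: start y=0.000, vy=1.522 → t=0.304, apex=0.116, x_land=131.097, impact vy=-1.522
  bounce: vy ← 0.57·1.522 = 0.868
Arc 7: start y=0.000, vy=0.868 → t=0.174, apex=0.038, x_land=133.161, impact vy=-0.868
  bounce: vy ← 0.57·0.868 = 0.495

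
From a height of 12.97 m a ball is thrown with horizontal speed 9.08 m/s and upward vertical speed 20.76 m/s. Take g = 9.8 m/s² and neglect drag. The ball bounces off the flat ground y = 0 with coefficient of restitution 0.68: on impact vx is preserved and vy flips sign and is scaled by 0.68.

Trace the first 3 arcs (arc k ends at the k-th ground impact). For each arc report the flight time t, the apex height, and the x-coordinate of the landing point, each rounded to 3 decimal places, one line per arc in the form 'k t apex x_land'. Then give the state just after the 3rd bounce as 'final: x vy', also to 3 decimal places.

Arc 1: start y=12.970, vy=20.760 → t=4.789, apex=34.959, x_land=43.488, impact vy=-26.176
  bounce: vy ← 0.68·26.176 = 17.800
Arc 2: start y=0.000, vy=17.800 → t=3.633, apex=16.165, x_land=76.472, impact vy=-17.800
  bounce: vy ← 0.68·17.800 = 12.104
Arc 3: start y=0.000, vy=12.104 → t=2.470, apex=7.475, x_land=98.901, impact vy=-12.104
  bounce: vy ← 0.68·12.104 = 8.231

1 4.789 34.959 43.488
2 3.633 16.165 76.472
3 2.470 7.475 98.901
final: 98.901 8.231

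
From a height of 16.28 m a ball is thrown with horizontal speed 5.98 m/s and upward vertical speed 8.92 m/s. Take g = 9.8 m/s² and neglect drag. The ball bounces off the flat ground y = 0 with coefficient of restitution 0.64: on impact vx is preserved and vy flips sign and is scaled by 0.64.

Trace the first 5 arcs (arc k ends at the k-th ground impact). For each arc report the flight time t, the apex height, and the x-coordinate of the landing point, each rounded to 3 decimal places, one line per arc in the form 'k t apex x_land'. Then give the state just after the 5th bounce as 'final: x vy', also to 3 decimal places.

1 2.948 20.340 17.627
2 2.608 8.331 33.221
3 1.669 3.412 43.202
4 1.068 1.398 49.590
5 0.684 0.573 53.678
final: 53.678 2.144

Arc 1: start y=16.280, vy=8.920 → t=2.948, apex=20.340, x_land=17.627, impact vy=-19.966
  bounce: vy ← 0.64·19.966 = 12.778
Arc 2: start y=0.000, vy=12.778 → t=2.608, apex=8.331, x_land=33.221, impact vy=-12.778
  bounce: vy ← 0.64·12.778 = 8.178
Arc 3: start y=0.000, vy=8.178 → t=1.669, apex=3.412, x_land=43.202, impact vy=-8.178
  bounce: vy ← 0.64·8.178 = 5.234
Arc 4: start y=0.000, vy=5.234 → t=1.068, apex=1.398, x_land=49.590, impact vy=-5.234
  bounce: vy ← 0.64·5.234 = 3.350
Arc 5: start y=0.000, vy=3.350 → t=0.684, apex=0.573, x_land=53.678, impact vy=-3.350
  bounce: vy ← 0.64·3.350 = 2.144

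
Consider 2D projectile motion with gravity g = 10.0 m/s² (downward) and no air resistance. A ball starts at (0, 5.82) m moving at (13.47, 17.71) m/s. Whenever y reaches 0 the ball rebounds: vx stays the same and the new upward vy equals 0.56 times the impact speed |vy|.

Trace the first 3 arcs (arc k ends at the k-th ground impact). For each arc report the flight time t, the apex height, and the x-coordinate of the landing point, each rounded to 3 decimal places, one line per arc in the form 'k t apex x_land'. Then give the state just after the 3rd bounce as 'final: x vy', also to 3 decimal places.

Arc 1: start y=5.820, vy=17.710 → t=3.845, apex=21.502, x_land=51.789, impact vy=-20.738
  bounce: vy ← 0.56·20.738 = 11.613
Arc 2: start y=0.000, vy=11.613 → t=2.323, apex=6.743, x_land=83.074, impact vy=-11.613
  bounce: vy ← 0.56·11.613 = 6.503
Arc 3: start y=0.000, vy=6.503 → t=1.301, apex=2.115, x_land=100.594, impact vy=-6.503
  bounce: vy ← 0.56·6.503 = 3.642

1 3.845 21.502 51.789
2 2.323 6.743 83.074
3 1.301 2.115 100.594
final: 100.594 3.642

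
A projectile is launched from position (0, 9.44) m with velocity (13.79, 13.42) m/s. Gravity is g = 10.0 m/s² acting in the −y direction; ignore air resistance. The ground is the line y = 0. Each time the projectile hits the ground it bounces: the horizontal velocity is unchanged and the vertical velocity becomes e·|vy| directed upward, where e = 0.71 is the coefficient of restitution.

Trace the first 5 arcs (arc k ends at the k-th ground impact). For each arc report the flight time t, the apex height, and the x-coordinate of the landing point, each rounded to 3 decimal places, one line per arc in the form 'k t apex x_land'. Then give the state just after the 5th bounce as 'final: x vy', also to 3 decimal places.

Arc 1: start y=9.440, vy=13.420 → t=3.263, apex=18.445, x_land=44.992, impact vy=-19.207
  bounce: vy ← 0.71·19.207 = 13.637
Arc 2: start y=0.000, vy=13.637 → t=2.727, apex=9.298, x_land=82.602, impact vy=-13.637
  bounce: vy ← 0.71·13.637 = 9.682
Arc 3: start y=0.000, vy=9.682 → t=1.936, apex=4.687, x_land=109.306, impact vy=-9.682
  bounce: vy ← 0.71·9.682 = 6.874
Arc 4: start y=0.000, vy=6.874 → t=1.375, apex=2.363, x_land=128.265, impact vy=-6.874
  bounce: vy ← 0.71·6.874 = 4.881
Arc 5: start y=0.000, vy=4.881 → t=0.976, apex=1.191, x_land=141.726, impact vy=-4.881
  bounce: vy ← 0.71·4.881 = 3.465

1 3.263 18.445 44.992
2 2.727 9.298 82.602
3 1.936 4.687 109.306
4 1.375 2.363 128.265
5 0.976 1.191 141.726
final: 141.726 3.465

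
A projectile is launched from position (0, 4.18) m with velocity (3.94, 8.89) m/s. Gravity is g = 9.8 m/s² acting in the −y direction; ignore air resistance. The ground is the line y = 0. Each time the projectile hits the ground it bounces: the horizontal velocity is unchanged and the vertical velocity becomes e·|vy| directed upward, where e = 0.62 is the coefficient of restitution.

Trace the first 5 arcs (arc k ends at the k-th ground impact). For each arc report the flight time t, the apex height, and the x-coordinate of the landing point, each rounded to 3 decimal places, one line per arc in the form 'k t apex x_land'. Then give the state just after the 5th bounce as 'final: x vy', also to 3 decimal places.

Arc 1: start y=4.180, vy=8.890 → t=2.202, apex=8.212, x_land=8.675, impact vy=-12.687
  bounce: vy ← 0.62·12.687 = 7.866
Arc 2: start y=0.000, vy=7.866 → t=1.605, apex=3.157, x_land=15.000, impact vy=-7.866
  bounce: vy ← 0.62·7.866 = 4.877
Arc 3: start y=0.000, vy=4.877 → t=0.995, apex=1.213, x_land=18.921, impact vy=-4.877
  bounce: vy ← 0.62·4.877 = 3.024
Arc 4: start y=0.000, vy=3.024 → t=0.617, apex=0.466, x_land=21.352, impact vy=-3.024
  bounce: vy ← 0.62·3.024 = 1.875
Arc 5: start y=0.000, vy=1.875 → t=0.383, apex=0.179, x_land=22.860, impact vy=-1.875
  bounce: vy ← 0.62·1.875 = 1.162

1 2.202 8.212 8.675
2 1.605 3.157 15.000
3 0.995 1.213 18.921
4 0.617 0.466 21.352
5 0.383 0.179 22.860
final: 22.860 1.162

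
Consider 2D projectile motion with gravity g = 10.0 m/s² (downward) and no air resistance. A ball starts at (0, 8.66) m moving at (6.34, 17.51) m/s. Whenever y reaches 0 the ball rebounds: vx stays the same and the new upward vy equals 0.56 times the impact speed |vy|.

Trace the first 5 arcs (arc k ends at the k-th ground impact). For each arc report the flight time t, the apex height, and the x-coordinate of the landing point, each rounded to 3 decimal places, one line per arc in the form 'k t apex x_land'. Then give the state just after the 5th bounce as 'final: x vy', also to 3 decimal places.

Arc 1: start y=8.660, vy=17.510 → t=3.941, apex=23.990, x_land=24.989, impact vy=-21.904
  bounce: vy ← 0.56·21.904 = 12.266
Arc 2: start y=0.000, vy=12.266 → t=2.453, apex=7.523, x_land=40.543, impact vy=-12.266
  bounce: vy ← 0.56·12.266 = 6.869
Arc 3: start y=0.000, vy=6.869 → t=1.374, apex=2.359, x_land=49.253, impact vy=-6.869
  bounce: vy ← 0.56·6.869 = 3.847
Arc 4: start y=0.000, vy=3.847 → t=0.769, apex=0.740, x_land=54.130, impact vy=-3.847
  bounce: vy ← 0.56·3.847 = 2.154
Arc 5: start y=0.000, vy=2.154 → t=0.431, apex=0.232, x_land=56.862, impact vy=-2.154
  bounce: vy ← 0.56·2.154 = 1.206

1 3.941 23.990 24.989
2 2.453 7.523 40.543
3 1.374 2.359 49.253
4 0.769 0.740 54.130
5 0.431 0.232 56.862
final: 56.862 1.206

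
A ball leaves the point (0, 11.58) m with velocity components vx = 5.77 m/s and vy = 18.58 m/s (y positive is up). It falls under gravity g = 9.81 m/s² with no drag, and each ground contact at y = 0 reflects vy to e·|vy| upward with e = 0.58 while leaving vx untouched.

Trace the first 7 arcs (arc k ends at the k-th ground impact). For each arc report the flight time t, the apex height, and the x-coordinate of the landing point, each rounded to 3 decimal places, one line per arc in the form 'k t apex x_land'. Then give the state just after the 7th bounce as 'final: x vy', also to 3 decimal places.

Arc 1: start y=11.580, vy=18.580 → t=4.333, apex=29.175, x_land=25.001, impact vy=-23.925
  bounce: vy ← 0.58·23.925 = 13.877
Arc 2: start y=0.000, vy=13.877 → t=2.829, apex=9.815, x_land=41.324, impact vy=-13.877
  bounce: vy ← 0.58·13.877 = 8.048
Arc 3: start y=0.000, vy=8.048 → t=1.641, apex=3.302, x_land=50.792, impact vy=-8.048
  bounce: vy ← 0.58·8.048 = 4.668
Arc 4: start y=0.000, vy=4.668 → t=0.952, apex=1.111, x_land=56.283, impact vy=-4.668
  bounce: vy ← 0.58·4.668 = 2.707
Arc 5: start y=0.000, vy=2.707 → t=0.552, apex=0.374, x_land=59.468, impact vy=-2.707
  bounce: vy ← 0.58·2.707 = 1.570
Arc 6: start y=0.000, vy=1.570 → t=0.320, apex=0.126, x_land=61.316, impact vy=-1.570
  bounce: vy ← 0.58·1.570 = 0.911
Arc 7: start y=0.000, vy=0.911 → t=0.186, apex=0.042, x_land=62.387, impact vy=-0.911
  bounce: vy ← 0.58·0.911 = 0.528

1 4.333 29.175 25.001
2 2.829 9.815 41.324
3 1.641 3.302 50.792
4 0.952 1.111 56.283
5 0.552 0.374 59.468
6 0.320 0.126 61.316
7 0.186 0.042 62.387
final: 62.387 0.528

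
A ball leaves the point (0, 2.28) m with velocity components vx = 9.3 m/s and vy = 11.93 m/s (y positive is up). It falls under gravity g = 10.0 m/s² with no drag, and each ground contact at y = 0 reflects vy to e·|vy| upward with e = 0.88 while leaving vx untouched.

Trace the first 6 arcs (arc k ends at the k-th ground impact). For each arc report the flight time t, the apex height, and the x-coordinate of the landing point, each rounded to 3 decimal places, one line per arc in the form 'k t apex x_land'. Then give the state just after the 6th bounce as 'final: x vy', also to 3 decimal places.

1 2.564 9.396 23.844
2 2.413 7.276 46.282
3 2.123 5.635 66.028
4 1.868 4.364 83.404
5 1.644 3.379 98.695
6 1.447 2.617 112.151
final: 112.151 6.366

Arc 1: start y=2.280, vy=11.930 → t=2.564, apex=9.396, x_land=23.844, impact vy=-13.709
  bounce: vy ← 0.88·13.709 = 12.064
Arc 2: start y=0.000, vy=12.064 → t=2.413, apex=7.276, x_land=46.282, impact vy=-12.064
  bounce: vy ← 0.88·12.064 = 10.616
Arc 3: start y=0.000, vy=10.616 → t=2.123, apex=5.635, x_land=66.028, impact vy=-10.616
  bounce: vy ← 0.88·10.616 = 9.342
Arc 4: start y=0.000, vy=9.342 → t=1.868, apex=4.364, x_land=83.404, impact vy=-9.342
  bounce: vy ← 0.88·9.342 = 8.221
Arc 5: start y=0.000, vy=8.221 → t=1.644, apex=3.379, x_land=98.695, impact vy=-8.221
  bounce: vy ← 0.88·8.221 = 7.234
Arc 6: start y=0.000, vy=7.234 → t=1.447, apex=2.617, x_land=112.151, impact vy=-7.234
  bounce: vy ← 0.88·7.234 = 6.366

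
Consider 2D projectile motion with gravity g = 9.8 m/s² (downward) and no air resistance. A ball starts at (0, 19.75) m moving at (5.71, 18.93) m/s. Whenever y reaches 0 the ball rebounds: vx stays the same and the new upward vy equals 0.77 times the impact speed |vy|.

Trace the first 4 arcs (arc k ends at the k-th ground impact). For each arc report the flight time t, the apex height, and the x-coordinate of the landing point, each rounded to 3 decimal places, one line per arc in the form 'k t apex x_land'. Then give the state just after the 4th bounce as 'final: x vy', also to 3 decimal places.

1 4.718 38.033 26.938
2 4.290 22.550 51.436
3 3.304 13.370 70.300
4 2.544 7.927 84.825
final: 84.825 9.598

Arc 1: start y=19.750, vy=18.930 → t=4.718, apex=38.033, x_land=26.938, impact vy=-27.303
  bounce: vy ← 0.77·27.303 = 21.023
Arc 2: start y=0.000, vy=21.023 → t=4.290, apex=22.550, x_land=51.436, impact vy=-21.023
  bounce: vy ← 0.77·21.023 = 16.188
Arc 3: start y=0.000, vy=16.188 → t=3.304, apex=13.370, x_land=70.300, impact vy=-16.188
  bounce: vy ← 0.77·16.188 = 12.465
Arc 4: start y=0.000, vy=12.465 → t=2.544, apex=7.927, x_land=84.825, impact vy=-12.465
  bounce: vy ← 0.77·12.465 = 9.598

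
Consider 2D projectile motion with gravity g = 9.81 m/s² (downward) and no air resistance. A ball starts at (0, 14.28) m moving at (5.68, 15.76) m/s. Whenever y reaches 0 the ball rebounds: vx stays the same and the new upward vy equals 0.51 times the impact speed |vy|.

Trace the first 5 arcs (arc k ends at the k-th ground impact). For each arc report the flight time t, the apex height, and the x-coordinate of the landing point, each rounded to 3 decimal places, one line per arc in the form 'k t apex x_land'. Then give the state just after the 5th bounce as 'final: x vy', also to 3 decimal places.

1 3.950 26.939 22.436
2 2.390 7.007 36.014
3 1.219 1.823 42.939
4 0.622 0.474 46.470
5 0.317 0.123 48.271
final: 48.271 0.793

Arc 1: start y=14.280, vy=15.760 → t=3.950, apex=26.939, x_land=22.436, impact vy=-22.990
  bounce: vy ← 0.51·22.990 = 11.725
Arc 2: start y=0.000, vy=11.725 → t=2.390, apex=7.007, x_land=36.014, impact vy=-11.725
  bounce: vy ← 0.51·11.725 = 5.980
Arc 3: start y=0.000, vy=5.980 → t=1.219, apex=1.823, x_land=42.939, impact vy=-5.980
  bounce: vy ← 0.51·5.980 = 3.050
Arc 4: start y=0.000, vy=3.050 → t=0.622, apex=0.474, x_land=46.470, impact vy=-3.050
  bounce: vy ← 0.51·3.050 = 1.555
Arc 5: start y=0.000, vy=1.555 → t=0.317, apex=0.123, x_land=48.271, impact vy=-1.555
  bounce: vy ← 0.51·1.555 = 0.793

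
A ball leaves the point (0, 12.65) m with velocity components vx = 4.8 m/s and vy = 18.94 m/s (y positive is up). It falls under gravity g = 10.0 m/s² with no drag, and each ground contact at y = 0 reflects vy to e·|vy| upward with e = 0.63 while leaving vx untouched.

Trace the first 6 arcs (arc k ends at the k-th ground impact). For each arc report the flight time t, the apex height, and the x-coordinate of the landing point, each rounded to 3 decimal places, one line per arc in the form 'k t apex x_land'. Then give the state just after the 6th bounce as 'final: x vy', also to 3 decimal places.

Arc 1: start y=12.650, vy=18.940 → t=4.367, apex=30.586, x_land=20.963, impact vy=-24.733
  bounce: vy ← 0.63·24.733 = 15.582
Arc 2: start y=0.000, vy=15.582 → t=3.116, apex=12.140, x_land=35.922, impact vy=-15.582
  bounce: vy ← 0.63·15.582 = 9.817
Arc 3: start y=0.000, vy=9.817 → t=1.963, apex=4.818, x_land=45.345, impact vy=-9.817
  bounce: vy ← 0.63·9.817 = 6.184
Arc 4: start y=0.000, vy=6.184 → t=1.237, apex=1.912, x_land=51.283, impact vy=-6.184
  bounce: vy ← 0.63·6.184 = 3.896
Arc 5: start y=0.000, vy=3.896 → t=0.779, apex=0.759, x_land=55.023, impact vy=-3.896
  bounce: vy ← 0.63·3.896 = 2.455
Arc 6: start y=0.000, vy=2.455 → t=0.491, apex=0.301, x_land=57.379, impact vy=-2.455
  bounce: vy ← 0.63·2.455 = 1.546

1 4.367 30.586 20.963
2 3.116 12.140 35.922
3 1.963 4.818 45.345
4 1.237 1.912 51.283
5 0.779 0.759 55.023
6 0.491 0.301 57.379
final: 57.379 1.546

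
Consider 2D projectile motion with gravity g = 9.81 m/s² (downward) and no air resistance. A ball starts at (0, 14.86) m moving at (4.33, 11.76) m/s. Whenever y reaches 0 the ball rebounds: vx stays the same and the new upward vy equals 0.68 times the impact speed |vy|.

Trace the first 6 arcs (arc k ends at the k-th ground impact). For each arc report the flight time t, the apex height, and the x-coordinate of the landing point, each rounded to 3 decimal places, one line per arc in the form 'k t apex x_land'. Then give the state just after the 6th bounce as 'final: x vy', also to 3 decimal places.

Arc 1: start y=14.860, vy=11.760 → t=3.312, apex=21.909, x_land=14.342, impact vy=-20.733
  bounce: vy ← 0.68·20.733 = 14.098
Arc 2: start y=0.000, vy=14.098 → t=2.874, apex=10.131, x_land=26.788, impact vy=-14.098
  bounce: vy ← 0.68·14.098 = 9.587
Arc 3: start y=0.000, vy=9.587 → t=1.955, apex=4.684, x_land=35.251, impact vy=-9.587
  bounce: vy ← 0.68·9.587 = 6.519
Arc 4: start y=0.000, vy=6.519 → t=1.329, apex=2.166, x_land=41.005, impact vy=-6.519
  bounce: vy ← 0.68·6.519 = 4.433
Arc 5: start y=0.000, vy=4.433 → t=0.904, apex=1.002, x_land=44.919, impact vy=-4.433
  bounce: vy ← 0.68·4.433 = 3.014
Arc 6: start y=0.000, vy=3.014 → t=0.615, apex=0.463, x_land=47.580, impact vy=-3.014
  bounce: vy ← 0.68·3.014 = 2.050

1 3.312 21.909 14.342
2 2.874 10.131 26.788
3 1.955 4.684 35.251
4 1.329 2.166 41.005
5 0.904 1.002 44.919
6 0.615 0.463 47.580
final: 47.580 2.050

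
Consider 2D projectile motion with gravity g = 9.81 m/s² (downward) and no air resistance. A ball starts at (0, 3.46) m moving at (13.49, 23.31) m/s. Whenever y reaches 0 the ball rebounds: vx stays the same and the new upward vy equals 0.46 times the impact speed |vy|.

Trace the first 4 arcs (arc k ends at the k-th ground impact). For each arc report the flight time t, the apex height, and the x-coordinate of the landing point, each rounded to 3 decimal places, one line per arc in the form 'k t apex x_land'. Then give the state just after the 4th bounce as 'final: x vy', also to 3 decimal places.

1 4.896 31.154 66.052
2 2.319 6.592 97.330
3 1.067 1.395 111.718
4 0.491 0.295 118.336
final: 118.336 1.107

Arc 1: start y=3.460, vy=23.310 → t=4.896, apex=31.154, x_land=66.052, impact vy=-24.723
  bounce: vy ← 0.46·24.723 = 11.373
Arc 2: start y=0.000, vy=11.373 → t=2.319, apex=6.592, x_land=97.330, impact vy=-11.373
  bounce: vy ← 0.46·11.373 = 5.231
Arc 3: start y=0.000, vy=5.231 → t=1.067, apex=1.395, x_land=111.718, impact vy=-5.231
  bounce: vy ← 0.46·5.231 = 2.406
Arc 4: start y=0.000, vy=2.406 → t=0.491, apex=0.295, x_land=118.336, impact vy=-2.406
  bounce: vy ← 0.46·2.406 = 1.107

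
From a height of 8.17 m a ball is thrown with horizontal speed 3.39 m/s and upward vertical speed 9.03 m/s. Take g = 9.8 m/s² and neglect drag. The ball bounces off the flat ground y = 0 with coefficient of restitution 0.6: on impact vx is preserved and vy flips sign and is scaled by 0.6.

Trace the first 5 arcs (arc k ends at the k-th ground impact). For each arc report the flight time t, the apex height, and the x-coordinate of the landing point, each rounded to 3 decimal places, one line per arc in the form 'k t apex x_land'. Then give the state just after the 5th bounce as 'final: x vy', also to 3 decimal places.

1 2.508 12.330 8.501
2 1.904 4.439 14.954
3 1.142 1.598 18.826
4 0.685 0.575 21.149
5 0.411 0.207 22.543
final: 22.543 1.209

Arc 1: start y=8.170, vy=9.030 → t=2.508, apex=12.330, x_land=8.501, impact vy=-15.546
  bounce: vy ← 0.6·15.546 = 9.327
Arc 2: start y=0.000, vy=9.327 → t=1.904, apex=4.439, x_land=14.954, impact vy=-9.327
  bounce: vy ← 0.6·9.327 = 5.596
Arc 3: start y=0.000, vy=5.596 → t=1.142, apex=1.598, x_land=18.826, impact vy=-5.596
  bounce: vy ← 0.6·5.596 = 3.358
Arc 4: start y=0.000, vy=3.358 → t=0.685, apex=0.575, x_land=21.149, impact vy=-3.358
  bounce: vy ← 0.6·3.358 = 2.015
Arc 5: start y=0.000, vy=2.015 → t=0.411, apex=0.207, x_land=22.543, impact vy=-2.015
  bounce: vy ← 0.6·2.015 = 1.209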